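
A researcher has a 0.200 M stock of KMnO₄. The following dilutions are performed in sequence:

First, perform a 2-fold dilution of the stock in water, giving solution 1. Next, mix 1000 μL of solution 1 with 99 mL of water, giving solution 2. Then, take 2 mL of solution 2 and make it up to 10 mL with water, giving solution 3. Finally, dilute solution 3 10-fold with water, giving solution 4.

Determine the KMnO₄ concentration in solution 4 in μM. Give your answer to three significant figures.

20.0 μM

Step 1: 2-fold → factor 2
Step 2: 1000 μL + 99 mL = 1 × 10^5 μL total → factor 1 × 10^5/1000 = 100
Step 3: 2 mL brought to 10 mL → factor 10/2 = 5
Step 4: 10-fold → factor 10
Overall dilution factor = 2 × 100 × 5 × 10 = 10000
Final = 0.200 M / 10000 = 2.000 × 10^-5 M = 20.0 μM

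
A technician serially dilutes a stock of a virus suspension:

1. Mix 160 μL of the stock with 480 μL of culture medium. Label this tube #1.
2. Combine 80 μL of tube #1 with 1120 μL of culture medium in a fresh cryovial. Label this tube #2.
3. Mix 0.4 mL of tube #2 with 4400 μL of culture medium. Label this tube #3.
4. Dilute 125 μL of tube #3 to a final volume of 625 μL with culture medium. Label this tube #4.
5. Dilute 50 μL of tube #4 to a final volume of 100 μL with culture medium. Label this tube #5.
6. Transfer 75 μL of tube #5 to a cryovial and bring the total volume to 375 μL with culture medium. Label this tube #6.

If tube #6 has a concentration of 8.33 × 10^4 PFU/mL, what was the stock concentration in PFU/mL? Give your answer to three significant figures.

Step 1: 160 μL + 480 μL = 640 μL total → factor 640/160 = 4
Step 2: 80 μL + 1120 μL = 1200 μL total → factor 1200/80 = 15
Step 3: 0.4 mL + 4400 μL = 4.8 mL total → factor 4.8/0.4 = 12
Step 4: 125 μL brought to 625 μL → factor 625/125 = 5
Step 5: 50 μL brought to 100 μL → factor 100/50 = 2
Step 6: 75 μL brought to 375 μL → factor 375/75 = 5
Overall dilution factor = 4 × 15 × 12 × 5 × 2 × 5 = 36000
Stock = 8.33 × 10^4 PFU/mL × 36000 = 3.00 × 10^9 PFU/mL

3.00 × 10^9 PFU/mL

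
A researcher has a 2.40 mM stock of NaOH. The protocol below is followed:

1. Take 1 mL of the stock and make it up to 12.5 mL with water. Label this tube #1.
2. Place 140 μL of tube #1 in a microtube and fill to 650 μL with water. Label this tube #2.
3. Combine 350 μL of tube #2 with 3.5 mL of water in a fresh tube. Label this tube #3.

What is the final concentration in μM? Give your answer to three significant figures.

Step 1: 1 mL brought to 12.5 mL → factor 12.5/1 = 12.5
Step 2: 140 μL brought to 650 μL → factor 650/140 = 4.6429
Step 3: 350 μL + 3.5 mL = 3850 μL total → factor 3850/350 = 11
Overall dilution factor = 12.5 × 4.6429 × 11 = 638.39
Final = 2.40 mM / 638.39 = 0.003759 mM = 3.76 μM

3.76 μM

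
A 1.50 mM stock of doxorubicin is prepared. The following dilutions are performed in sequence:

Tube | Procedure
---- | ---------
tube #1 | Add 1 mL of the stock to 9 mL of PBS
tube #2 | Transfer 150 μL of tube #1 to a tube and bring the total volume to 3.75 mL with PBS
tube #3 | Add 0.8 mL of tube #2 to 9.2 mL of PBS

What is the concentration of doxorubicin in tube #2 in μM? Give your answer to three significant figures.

Step 1: 1 mL + 9 mL = 10 mL total → factor 10/1 = 10
Step 2: 150 μL brought to 3.75 mL → factor 3750/150 = 25
Dilution factor through tube #2 = 10 × 25 = 250
[tube #2] = 1.50 mM / 250 = 0.006000 mM = 6.00 μM

6.00 μM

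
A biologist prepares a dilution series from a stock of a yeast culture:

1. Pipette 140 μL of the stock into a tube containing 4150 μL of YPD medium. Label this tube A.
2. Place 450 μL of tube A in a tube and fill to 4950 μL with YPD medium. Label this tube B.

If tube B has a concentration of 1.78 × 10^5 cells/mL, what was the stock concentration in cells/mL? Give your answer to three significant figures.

Step 1: 140 μL + 4150 μL = 4290 μL total → factor 4290/140 = 30.643
Step 2: 450 μL brought to 4950 μL → factor 4950/450 = 11
Overall dilution factor = 30.643 × 11 = 337.07
Stock = 1.78 × 10^5 cells/mL × 337.07 = 6.00 × 10^7 cells/mL

6.00 × 10^7 cells/mL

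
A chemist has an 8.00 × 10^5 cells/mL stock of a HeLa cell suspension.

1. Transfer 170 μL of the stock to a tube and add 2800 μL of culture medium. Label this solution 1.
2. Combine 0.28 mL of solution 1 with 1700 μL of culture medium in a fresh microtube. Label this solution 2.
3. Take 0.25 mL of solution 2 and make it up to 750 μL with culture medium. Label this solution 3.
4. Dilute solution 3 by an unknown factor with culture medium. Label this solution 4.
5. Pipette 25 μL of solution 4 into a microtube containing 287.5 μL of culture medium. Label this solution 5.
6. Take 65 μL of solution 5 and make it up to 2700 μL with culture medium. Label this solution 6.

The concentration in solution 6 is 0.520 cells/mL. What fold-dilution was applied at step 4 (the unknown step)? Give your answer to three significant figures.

Step 1: 170 μL + 2800 μL = 2970 μL total → factor 2970/170 = 17.471
Step 2: 0.28 mL + 1700 μL = 1.98 mL total → factor 1.98/0.28 = 7.0714
Step 3: 0.25 mL brought to 750 μL → factor 0.75/0.25 = 3
Step 4: unknown factor x
Step 5: 25 μL + 287.5 μL = 312.5 μL total → factor 312.5/25 = 12.5
Step 6: 65 μL brought to 2700 μL → factor 2700/65 = 41.538
Product of known-step factors = 1.9244 × 10^5
Overall factor = 8.00 × 10^5 cells/mL / (0.520 cells/mL) = 1.5385 × 10^6
x = 1.5385 × 10^6 / 1.9244 × 10^5 = 7.99

7.99-fold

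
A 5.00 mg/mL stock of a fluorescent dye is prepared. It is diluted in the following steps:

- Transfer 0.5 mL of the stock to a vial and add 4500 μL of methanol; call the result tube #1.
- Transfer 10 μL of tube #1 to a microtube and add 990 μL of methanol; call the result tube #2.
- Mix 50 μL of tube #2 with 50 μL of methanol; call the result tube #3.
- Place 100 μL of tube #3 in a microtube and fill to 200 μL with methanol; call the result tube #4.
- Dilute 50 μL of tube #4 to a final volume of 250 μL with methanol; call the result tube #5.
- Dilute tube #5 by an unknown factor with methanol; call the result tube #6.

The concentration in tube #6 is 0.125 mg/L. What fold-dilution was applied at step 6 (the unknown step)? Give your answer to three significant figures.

Step 1: 0.5 mL + 4500 μL = 5 mL total → factor 5/0.5 = 10
Step 2: 10 μL + 990 μL = 1000 μL total → factor 1000/10 = 100
Step 3: 50 μL + 50 μL = 100 μL total → factor 100/50 = 2
Step 4: 100 μL brought to 200 μL → factor 200/100 = 2
Step 5: 50 μL brought to 250 μL → factor 250/50 = 5
Step 6: unknown factor x
Product of known-step factors = 20000
Overall factor = 5.00 mg/mL / (0.125 mg/L) = 40000
x = 40000 / 20000 = 2.00

2.00-fold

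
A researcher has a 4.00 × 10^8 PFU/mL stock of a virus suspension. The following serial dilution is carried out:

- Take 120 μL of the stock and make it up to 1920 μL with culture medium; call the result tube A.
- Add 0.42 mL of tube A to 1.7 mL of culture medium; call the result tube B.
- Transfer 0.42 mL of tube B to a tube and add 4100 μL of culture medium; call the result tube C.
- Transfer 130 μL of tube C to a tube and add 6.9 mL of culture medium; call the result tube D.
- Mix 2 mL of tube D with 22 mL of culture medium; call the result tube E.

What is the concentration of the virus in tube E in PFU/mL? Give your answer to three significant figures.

709 PFU/mL

Step 1: 120 μL brought to 1920 μL → factor 1920/120 = 16
Step 2: 0.42 mL + 1.7 mL = 2.12 mL total → factor 2.12/0.42 = 5.0476
Step 3: 0.42 mL + 4100 μL = 4.52 mL total → factor 4.52/0.42 = 10.762
Step 4: 130 μL + 6.9 mL = 7030 μL total → factor 7030/130 = 54.077
Step 5: 2 mL + 22 mL = 24 mL total → factor 24/2 = 12
Overall dilution factor = 16 × 5.0476 × 10.762 × 54.077 × 12 = 5.6401 × 10^5
Final = 4.00 × 10^8 PFU/mL / 5.6401 × 10^5 = 709 PFU/mL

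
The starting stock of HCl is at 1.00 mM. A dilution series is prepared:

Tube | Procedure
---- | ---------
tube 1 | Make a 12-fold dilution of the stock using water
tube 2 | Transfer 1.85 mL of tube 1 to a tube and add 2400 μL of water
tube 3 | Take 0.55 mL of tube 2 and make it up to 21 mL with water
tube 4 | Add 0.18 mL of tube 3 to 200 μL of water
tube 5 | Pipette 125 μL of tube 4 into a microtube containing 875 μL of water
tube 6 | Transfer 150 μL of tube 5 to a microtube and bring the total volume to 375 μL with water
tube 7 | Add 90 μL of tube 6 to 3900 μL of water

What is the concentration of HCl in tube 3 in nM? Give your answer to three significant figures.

Step 1: 12-fold → factor 12
Step 2: 1.85 mL + 2400 μL = 4.25 mL total → factor 4.25/1.85 = 2.2973
Step 3: 0.55 mL brought to 21 mL → factor 21/0.55 = 38.182
Dilution factor through tube 3 = 12 × 2.2973 × 38.182 = 1052.6
[tube 3] = 1.00 mM / 1052.6 = 0.0009500 mM = 950 nM

950 nM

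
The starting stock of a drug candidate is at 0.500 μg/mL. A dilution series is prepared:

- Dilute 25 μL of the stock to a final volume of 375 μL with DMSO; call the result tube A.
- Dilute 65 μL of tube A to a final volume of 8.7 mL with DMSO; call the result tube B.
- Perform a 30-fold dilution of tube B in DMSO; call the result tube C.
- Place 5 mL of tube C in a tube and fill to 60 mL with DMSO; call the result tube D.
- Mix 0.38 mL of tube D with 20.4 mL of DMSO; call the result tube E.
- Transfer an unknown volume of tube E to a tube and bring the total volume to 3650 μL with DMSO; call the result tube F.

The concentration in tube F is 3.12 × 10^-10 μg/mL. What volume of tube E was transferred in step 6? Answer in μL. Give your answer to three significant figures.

90.0 μL

Step 1: 25 μL brought to 375 μL → factor 375/25 = 15
Step 2: 65 μL brought to 8.7 mL → factor 8700/65 = 133.85
Step 3: 30-fold → factor 30
Step 4: 5 mL brought to 60 mL → factor 60/5 = 12
Step 5: 0.38 mL + 20.4 mL = 20.78 mL total → factor 20.78/0.38 = 54.684
Step 6: v brought to 3650 μL → factor = 3650 μL/v
Product of known-step factors = 3.9524 × 10^7
Overall factor = 0.500 μg/mL / (3.12 × 10^-10 μg/mL) = 1.6026 × 10^9
Step-6 factor = 1.6026 × 10^9 / 3.9524 × 10^7 = 40.547
v = 3650 μL / 40.547 = 90.0 μL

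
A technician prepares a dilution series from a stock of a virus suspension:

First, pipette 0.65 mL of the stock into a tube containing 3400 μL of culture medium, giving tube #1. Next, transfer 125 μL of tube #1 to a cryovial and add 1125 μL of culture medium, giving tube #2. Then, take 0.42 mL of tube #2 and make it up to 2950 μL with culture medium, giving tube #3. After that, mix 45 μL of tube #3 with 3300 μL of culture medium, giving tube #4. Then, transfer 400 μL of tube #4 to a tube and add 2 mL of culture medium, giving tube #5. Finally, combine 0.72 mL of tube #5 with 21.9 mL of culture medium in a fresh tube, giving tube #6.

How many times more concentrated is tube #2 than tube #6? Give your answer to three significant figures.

9.84 × 10^4

Step 1: 0.65 mL + 3400 μL = 4.05 mL total → factor 4.05/0.65 = 6.2308
Step 2: 125 μL + 1125 μL = 1250 μL total → factor 1250/125 = 10
Step 3: 0.42 mL brought to 2950 μL → factor 2.95/0.42 = 7.0238
Step 4: 45 μL + 3300 μL = 3345 μL total → factor 3345/45 = 74.333
Step 5: 400 μL + 2 mL = 2400 μL total → factor 2400/400 = 6
Step 6: 0.72 mL + 21.9 mL = 22.62 mL total → factor 22.62/0.72 = 31.417
Dilution factor to tube #2 = 62.308; to tube #6 = 6.1321 × 10^6
[tube #2]/[tube #6] = (factor to tube #6)/(factor to tube #2) = 6.1321 × 10^6/62.308 = 9.84 × 10^4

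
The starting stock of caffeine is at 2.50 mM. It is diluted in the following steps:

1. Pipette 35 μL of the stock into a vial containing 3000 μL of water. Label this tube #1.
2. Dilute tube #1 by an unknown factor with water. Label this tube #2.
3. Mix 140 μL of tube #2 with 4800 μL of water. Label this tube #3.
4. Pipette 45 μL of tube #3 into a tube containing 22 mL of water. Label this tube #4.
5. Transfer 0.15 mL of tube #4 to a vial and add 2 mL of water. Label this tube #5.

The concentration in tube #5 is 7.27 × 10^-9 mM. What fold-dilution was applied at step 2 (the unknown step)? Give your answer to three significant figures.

Step 1: 35 μL + 3000 μL = 3035 μL total → factor 3035/35 = 86.714
Step 2: unknown factor x
Step 3: 140 μL + 4800 μL = 4940 μL total → factor 4940/140 = 35.286
Step 4: 45 μL + 22 mL = 22045 μL total → factor 22045/45 = 489.89
Step 5: 0.15 mL + 2 mL = 2.15 mL total → factor 2.15/0.15 = 14.333
Product of known-step factors = 2.1485 × 10^7
Overall factor = 2.50 mM / (7.27 × 10^-9 mM) = 3.4388 × 10^8
x = 3.4388 × 10^8 / 2.1485 × 10^7 = 16.0

16.0-fold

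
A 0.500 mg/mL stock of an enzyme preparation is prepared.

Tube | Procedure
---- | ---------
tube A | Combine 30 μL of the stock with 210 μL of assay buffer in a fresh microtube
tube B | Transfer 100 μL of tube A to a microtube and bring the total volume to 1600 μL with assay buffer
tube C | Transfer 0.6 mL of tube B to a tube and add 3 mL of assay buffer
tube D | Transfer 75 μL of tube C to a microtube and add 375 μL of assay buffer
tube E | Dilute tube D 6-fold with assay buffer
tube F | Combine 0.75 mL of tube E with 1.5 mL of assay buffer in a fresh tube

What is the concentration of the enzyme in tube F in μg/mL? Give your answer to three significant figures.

Step 1: 30 μL + 210 μL = 240 μL total → factor 240/30 = 8
Step 2: 100 μL brought to 1600 μL → factor 1600/100 = 16
Step 3: 0.6 mL + 3 mL = 3.6 mL total → factor 3.6/0.6 = 6
Step 4: 75 μL + 375 μL = 450 μL total → factor 450/75 = 6
Step 5: 6-fold → factor 6
Step 6: 0.75 mL + 1.5 mL = 2.25 mL total → factor 2.25/0.75 = 3
Overall dilution factor = 8 × 16 × 6 × 6 × 6 × 3 = 82944
Final = 0.500 mg/mL / 82944 = 6.028 × 10^-6 mg/mL = 0.00603 μg/mL

0.00603 μg/mL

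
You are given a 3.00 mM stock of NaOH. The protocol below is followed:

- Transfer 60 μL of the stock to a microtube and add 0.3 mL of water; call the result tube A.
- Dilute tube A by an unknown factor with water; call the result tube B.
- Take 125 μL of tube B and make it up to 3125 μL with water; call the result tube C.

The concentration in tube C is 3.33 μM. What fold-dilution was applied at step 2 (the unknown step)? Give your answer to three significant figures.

Step 1: 60 μL + 0.3 mL = 360 μL total → factor 360/60 = 6
Step 2: unknown factor x
Step 3: 125 μL brought to 3125 μL → factor 3125/125 = 25
Product of known-step factors = 150
Overall factor = 3.00 mM / (3.33 μM) = 900.9
x = 900.9 / 150 = 6.01

6.01-fold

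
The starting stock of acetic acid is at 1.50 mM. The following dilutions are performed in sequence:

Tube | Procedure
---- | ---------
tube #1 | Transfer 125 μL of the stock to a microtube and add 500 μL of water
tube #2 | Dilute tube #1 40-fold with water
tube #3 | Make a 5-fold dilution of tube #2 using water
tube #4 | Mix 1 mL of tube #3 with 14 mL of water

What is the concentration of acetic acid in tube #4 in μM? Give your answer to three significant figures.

0.100 μM

Step 1: 125 μL + 500 μL = 625 μL total → factor 625/125 = 5
Step 2: 40-fold → factor 40
Step 3: 5-fold → factor 5
Step 4: 1 mL + 14 mL = 15 mL total → factor 15/1 = 15
Overall dilution factor = 5 × 40 × 5 × 15 = 15000
Final = 1.50 mM / 15000 = 0.0001000 mM = 0.100 μM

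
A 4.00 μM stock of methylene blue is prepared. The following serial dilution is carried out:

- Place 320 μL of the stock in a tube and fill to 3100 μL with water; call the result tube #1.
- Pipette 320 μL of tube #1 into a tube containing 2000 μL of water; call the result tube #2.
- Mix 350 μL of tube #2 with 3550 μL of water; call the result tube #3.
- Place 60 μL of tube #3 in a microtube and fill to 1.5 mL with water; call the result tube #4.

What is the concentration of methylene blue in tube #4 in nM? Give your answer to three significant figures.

0.204 nM

Step 1: 320 μL brought to 3100 μL → factor 3100/320 = 9.6875
Step 2: 320 μL + 2000 μL = 2320 μL total → factor 2320/320 = 7.25
Step 3: 350 μL + 3550 μL = 3900 μL total → factor 3900/350 = 11.143
Step 4: 60 μL brought to 1.5 mL → factor 1500/60 = 25
Overall dilution factor = 9.6875 × 7.25 × 11.143 × 25 = 19565
Final = 4.00 μM / 19565 = 0.0002044 μM = 0.204 nM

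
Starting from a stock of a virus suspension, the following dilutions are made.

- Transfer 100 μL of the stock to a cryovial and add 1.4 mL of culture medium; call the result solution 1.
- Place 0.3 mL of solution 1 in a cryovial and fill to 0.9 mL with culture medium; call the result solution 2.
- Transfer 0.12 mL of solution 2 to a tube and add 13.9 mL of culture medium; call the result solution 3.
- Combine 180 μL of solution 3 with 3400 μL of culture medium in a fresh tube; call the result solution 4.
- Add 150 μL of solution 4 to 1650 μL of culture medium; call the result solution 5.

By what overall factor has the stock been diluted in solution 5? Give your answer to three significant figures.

1.25 × 10^6

Step 1: 100 μL + 1.4 mL = 1500 μL total → factor 1500/100 = 15
Step 2: 0.3 mL brought to 0.9 mL → factor 0.9/0.3 = 3
Step 3: 0.12 mL + 13.9 mL = 14.02 mL total → factor 14.02/0.12 = 116.83
Step 4: 180 μL + 3400 μL = 3580 μL total → factor 3580/180 = 19.889
Step 5: 150 μL + 1650 μL = 1800 μL total → factor 1800/150 = 12
Overall dilution factor = 15 × 3 × 116.83 × 19.889 × 12 = 1.2548 × 10^6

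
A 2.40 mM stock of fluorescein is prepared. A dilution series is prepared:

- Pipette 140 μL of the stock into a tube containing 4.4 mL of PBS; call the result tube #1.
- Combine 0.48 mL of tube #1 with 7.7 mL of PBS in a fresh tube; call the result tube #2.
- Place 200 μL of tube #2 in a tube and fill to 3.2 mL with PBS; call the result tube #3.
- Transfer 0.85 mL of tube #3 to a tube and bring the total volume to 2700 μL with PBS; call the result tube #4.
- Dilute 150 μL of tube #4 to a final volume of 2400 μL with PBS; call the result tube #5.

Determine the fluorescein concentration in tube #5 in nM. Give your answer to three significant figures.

Step 1: 140 μL + 4.4 mL = 4540 μL total → factor 4540/140 = 32.429
Step 2: 0.48 mL + 7.7 mL = 8.18 mL total → factor 8.18/0.48 = 17.042
Step 3: 200 μL brought to 3.2 mL → factor 3200/200 = 16
Step 4: 0.85 mL brought to 2700 μL → factor 2.7/0.85 = 3.1765
Step 5: 150 μL brought to 2400 μL → factor 2400/150 = 16
Overall dilution factor = 32.429 × 17.042 × 16 × 3.1765 × 16 = 4.4939 × 10^5
Final = 2.40 mM / 4.4939 × 10^5 = 5.341 × 10^-6 mM = 5.34 nM

5.34 nM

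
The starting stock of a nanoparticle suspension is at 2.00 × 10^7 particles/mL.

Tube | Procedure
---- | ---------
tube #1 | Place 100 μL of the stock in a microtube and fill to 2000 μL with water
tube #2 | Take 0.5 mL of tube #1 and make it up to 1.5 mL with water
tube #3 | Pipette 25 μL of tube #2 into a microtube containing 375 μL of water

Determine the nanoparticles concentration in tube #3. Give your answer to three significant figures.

2.08 × 10^4 particles/mL

Step 1: 100 μL brought to 2000 μL → factor 2000/100 = 20
Step 2: 0.5 mL brought to 1.5 mL → factor 1.5/0.5 = 3
Step 3: 25 μL + 375 μL = 400 μL total → factor 400/25 = 16
Overall dilution factor = 20 × 3 × 16 = 960
Final = 2.00 × 10^7 particles/mL / 960 = 2.08 × 10^4 particles/mL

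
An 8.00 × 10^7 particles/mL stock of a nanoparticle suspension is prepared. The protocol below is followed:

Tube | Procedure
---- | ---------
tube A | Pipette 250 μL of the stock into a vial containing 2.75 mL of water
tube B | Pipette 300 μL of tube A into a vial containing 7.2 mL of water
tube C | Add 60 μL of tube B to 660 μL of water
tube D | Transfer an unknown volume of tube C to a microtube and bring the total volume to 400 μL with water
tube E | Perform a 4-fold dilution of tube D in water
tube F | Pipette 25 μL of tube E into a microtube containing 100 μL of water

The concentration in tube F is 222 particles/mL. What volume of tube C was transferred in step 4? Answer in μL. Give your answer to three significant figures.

Step 1: 250 μL + 2.75 mL = 3000 μL total → factor 3000/250 = 12
Step 2: 300 μL + 7.2 mL = 7500 μL total → factor 7500/300 = 25
Step 3: 60 μL + 660 μL = 720 μL total → factor 720/60 = 12
Step 4: v brought to 400 μL → factor = 400 μL/v
Step 5: 4-fold → factor 4
Step 6: 25 μL + 100 μL = 125 μL total → factor 125/25 = 5
Product of known-step factors = 72000
Overall factor = 8.00 × 10^7 particles/mL / (222 particles/mL) = 3.6036 × 10^5
Step-4 factor = 3.6036 × 10^5 / 72000 = 5.005
v = 400 μL / 5.005 = 79.9 μL

79.9 μL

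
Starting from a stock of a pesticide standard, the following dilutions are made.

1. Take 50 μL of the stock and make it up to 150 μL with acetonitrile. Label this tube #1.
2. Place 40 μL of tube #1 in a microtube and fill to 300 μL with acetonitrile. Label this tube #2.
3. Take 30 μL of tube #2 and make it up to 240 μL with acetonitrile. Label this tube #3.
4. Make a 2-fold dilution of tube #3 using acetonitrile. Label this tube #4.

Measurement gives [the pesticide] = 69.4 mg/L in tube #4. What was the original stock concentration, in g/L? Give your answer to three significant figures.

Step 1: 50 μL brought to 150 μL → factor 150/50 = 3
Step 2: 40 μL brought to 300 μL → factor 300/40 = 7.5
Step 3: 30 μL brought to 240 μL → factor 240/30 = 8
Step 4: 2-fold → factor 2
Overall dilution factor = 3 × 7.5 × 8 × 2 = 360
Stock = 69.4 mg/L × 360 = 2.498 × 10^4 mg/L = 25.0 g/L

25.0 g/L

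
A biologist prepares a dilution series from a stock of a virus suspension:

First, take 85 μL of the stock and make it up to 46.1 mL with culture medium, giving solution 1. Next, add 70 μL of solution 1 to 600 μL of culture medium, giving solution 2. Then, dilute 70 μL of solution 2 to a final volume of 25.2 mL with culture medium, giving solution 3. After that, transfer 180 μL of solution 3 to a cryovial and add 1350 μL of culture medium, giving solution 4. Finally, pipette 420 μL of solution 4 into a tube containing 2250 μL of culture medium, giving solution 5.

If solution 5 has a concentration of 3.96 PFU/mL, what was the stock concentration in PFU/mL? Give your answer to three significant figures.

Step 1: 85 μL brought to 46.1 mL → factor 46100/85 = 542.35
Step 2: 70 μL + 600 μL = 670 μL total → factor 670/70 = 9.5714
Step 3: 70 μL brought to 25.2 mL → factor 25200/70 = 360
Step 4: 180 μL + 1350 μL = 1530 μL total → factor 1530/180 = 8.5
Step 5: 420 μL + 2250 μL = 2670 μL total → factor 2670/420 = 6.3571
Overall dilution factor = 542.35 × 9.5714 × 360 × 8.5 × 6.3571 = 1.0098 × 10^8
Stock = 3.96 PFU/mL × 1.0098 × 10^8 = 4.00 × 10^8 PFU/mL

4.00 × 10^8 PFU/mL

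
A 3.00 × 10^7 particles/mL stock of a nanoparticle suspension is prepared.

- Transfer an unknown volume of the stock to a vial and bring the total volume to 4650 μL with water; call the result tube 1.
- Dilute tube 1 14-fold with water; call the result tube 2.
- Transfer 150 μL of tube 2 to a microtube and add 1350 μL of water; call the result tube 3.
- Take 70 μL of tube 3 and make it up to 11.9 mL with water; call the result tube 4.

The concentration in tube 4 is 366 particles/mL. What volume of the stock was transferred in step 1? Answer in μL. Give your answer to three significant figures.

1.35 × 10^3 μL

Step 1: v brought to 4650 μL → factor = 4650 μL/v
Step 2: 14-fold → factor 14
Step 3: 150 μL + 1350 μL = 1500 μL total → factor 1500/150 = 10
Step 4: 70 μL brought to 11.9 mL → factor 11900/70 = 170
Product of known-step factors = 23800
Overall factor = 3.00 × 10^7 particles/mL / (366 particles/mL) = 81967
Step-1 factor = 81967 / 23800 = 3.444
v = 4650 μL / 3.444 = 1.35 × 10^3 μL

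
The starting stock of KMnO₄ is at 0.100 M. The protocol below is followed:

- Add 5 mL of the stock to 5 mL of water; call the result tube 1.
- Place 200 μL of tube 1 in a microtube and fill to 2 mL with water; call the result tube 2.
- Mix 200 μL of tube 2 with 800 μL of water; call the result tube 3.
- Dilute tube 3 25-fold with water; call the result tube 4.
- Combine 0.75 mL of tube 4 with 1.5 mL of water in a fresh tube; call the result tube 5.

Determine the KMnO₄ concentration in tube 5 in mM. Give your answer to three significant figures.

0.0133 mM

Step 1: 5 mL + 5 mL = 10 mL total → factor 10/5 = 2
Step 2: 200 μL brought to 2 mL → factor 2000/200 = 10
Step 3: 200 μL + 800 μL = 1000 μL total → factor 1000/200 = 5
Step 4: 25-fold → factor 25
Step 5: 0.75 mL + 1.5 mL = 2.25 mL total → factor 2.25/0.75 = 3
Overall dilution factor = 2 × 10 × 5 × 25 × 3 = 7500
Final = 0.100 M / 7500 = 1.333 × 10^-5 M = 0.0133 mM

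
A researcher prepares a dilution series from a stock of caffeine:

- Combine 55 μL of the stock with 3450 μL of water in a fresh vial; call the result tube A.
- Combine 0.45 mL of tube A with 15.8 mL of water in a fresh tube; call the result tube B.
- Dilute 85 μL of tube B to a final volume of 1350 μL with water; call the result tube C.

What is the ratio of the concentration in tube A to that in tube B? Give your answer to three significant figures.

36.1

Step 1: 55 μL + 3450 μL = 3505 μL total → factor 3505/55 = 63.727
Step 2: 0.45 mL + 15.8 mL = 16.25 mL total → factor 16.25/0.45 = 36.111
Dilution factor to tube A = 63.727; to tube B = 2301.3
[tube A]/[tube B] = (factor to tube B)/(factor to tube A) = 2301.3/63.727 = 36.1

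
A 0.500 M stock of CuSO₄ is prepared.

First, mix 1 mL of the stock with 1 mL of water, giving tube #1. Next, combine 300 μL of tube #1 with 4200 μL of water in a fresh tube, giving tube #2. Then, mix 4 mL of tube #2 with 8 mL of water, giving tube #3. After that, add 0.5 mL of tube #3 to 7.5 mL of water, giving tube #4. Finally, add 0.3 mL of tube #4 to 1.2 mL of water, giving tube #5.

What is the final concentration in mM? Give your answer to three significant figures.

0.0694 mM

Step 1: 1 mL + 1 mL = 2 mL total → factor 2/1 = 2
Step 2: 300 μL + 4200 μL = 4500 μL total → factor 4500/300 = 15
Step 3: 4 mL + 8 mL = 12 mL total → factor 12/4 = 3
Step 4: 0.5 mL + 7.5 mL = 8 mL total → factor 8/0.5 = 16
Step 5: 0.3 mL + 1.2 mL = 1.5 mL total → factor 1.5/0.3 = 5
Overall dilution factor = 2 × 15 × 3 × 16 × 5 = 7200
Final = 0.500 M / 7200 = 6.944 × 10^-5 M = 0.0694 mM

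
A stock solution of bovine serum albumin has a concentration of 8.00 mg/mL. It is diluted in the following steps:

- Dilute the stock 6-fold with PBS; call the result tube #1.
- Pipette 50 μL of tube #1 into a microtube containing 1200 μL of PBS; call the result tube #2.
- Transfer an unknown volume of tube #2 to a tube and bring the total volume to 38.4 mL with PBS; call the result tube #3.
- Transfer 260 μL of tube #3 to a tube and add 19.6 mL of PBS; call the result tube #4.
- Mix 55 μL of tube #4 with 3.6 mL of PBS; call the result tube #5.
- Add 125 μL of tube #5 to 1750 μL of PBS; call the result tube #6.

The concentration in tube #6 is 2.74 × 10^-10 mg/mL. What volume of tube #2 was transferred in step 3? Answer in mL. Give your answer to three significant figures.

Step 1: 6-fold → factor 6
Step 2: 50 μL + 1200 μL = 1250 μL total → factor 1250/50 = 25
Step 3: v brought to 38.4 mL → factor = 38.4 mL/v
Step 4: 260 μL + 19.6 mL = 19860 μL total → factor 19860/260 = 76.385
Step 5: 55 μL + 3.6 mL = 3655 μL total → factor 3655/55 = 66.455
Step 6: 125 μL + 1750 μL = 1875 μL total → factor 1875/125 = 15
Product of known-step factors = 1.1421 × 10^7
Overall factor = 8.00 mg/mL / (2.74 × 10^-10 mg/mL) = 2.9197 × 10^10
Step-3 factor = 2.9197 × 10^10 / 1.1421 × 10^7 = 2556.4
v = 38.4 mL / 2556.4 = 0.0150 mL

0.0150 mL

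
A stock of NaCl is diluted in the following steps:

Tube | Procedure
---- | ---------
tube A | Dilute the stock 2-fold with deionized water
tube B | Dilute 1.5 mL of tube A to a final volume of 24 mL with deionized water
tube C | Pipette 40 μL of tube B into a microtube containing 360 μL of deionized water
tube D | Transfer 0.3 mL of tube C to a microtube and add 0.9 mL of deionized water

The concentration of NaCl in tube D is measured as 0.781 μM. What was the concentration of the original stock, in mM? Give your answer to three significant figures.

1.00 mM

Step 1: 2-fold → factor 2
Step 2: 1.5 mL brought to 24 mL → factor 24/1.5 = 16
Step 3: 40 μL + 360 μL = 400 μL total → factor 400/40 = 10
Step 4: 0.3 mL + 0.9 mL = 1.2 mL total → factor 1.2/0.3 = 4
Overall dilution factor = 2 × 16 × 10 × 4 = 1280
Stock = 0.781 μM × 1280 = 999.7 μM = 1.00 mM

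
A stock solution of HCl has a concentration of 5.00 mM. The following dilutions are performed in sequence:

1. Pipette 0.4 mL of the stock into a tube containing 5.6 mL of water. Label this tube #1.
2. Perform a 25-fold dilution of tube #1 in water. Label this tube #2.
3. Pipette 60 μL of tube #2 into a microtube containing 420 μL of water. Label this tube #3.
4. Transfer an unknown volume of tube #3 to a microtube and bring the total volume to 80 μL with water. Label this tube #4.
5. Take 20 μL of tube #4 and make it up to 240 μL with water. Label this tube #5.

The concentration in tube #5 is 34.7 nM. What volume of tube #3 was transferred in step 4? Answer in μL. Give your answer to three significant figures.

Step 1: 0.4 mL + 5.6 mL = 6 mL total → factor 6/0.4 = 15
Step 2: 25-fold → factor 25
Step 3: 60 μL + 420 μL = 480 μL total → factor 480/60 = 8
Step 4: v brought to 80 μL → factor = 80 μL/v
Step 5: 20 μL brought to 240 μL → factor 240/20 = 12
Product of known-step factors = 36000
Overall factor = 5.00 mM / (34.7 nM) = 1.4409 × 10^5
Step-4 factor = 1.4409 × 10^5 / 36000 = 4.0026
v = 80 μL / 4.0026 = 20.0 μL

20.0 μL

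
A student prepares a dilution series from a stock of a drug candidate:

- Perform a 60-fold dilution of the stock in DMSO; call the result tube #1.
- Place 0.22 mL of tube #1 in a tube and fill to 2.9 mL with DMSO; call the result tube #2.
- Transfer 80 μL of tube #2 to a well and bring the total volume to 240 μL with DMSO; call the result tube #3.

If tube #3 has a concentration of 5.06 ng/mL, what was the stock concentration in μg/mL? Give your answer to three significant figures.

12.0 μg/mL

Step 1: 60-fold → factor 60
Step 2: 0.22 mL brought to 2.9 mL → factor 2.9/0.22 = 13.182
Step 3: 80 μL brought to 240 μL → factor 240/80 = 3
Overall dilution factor = 60 × 13.182 × 3 = 2372.7
Stock = 5.06 ng/mL × 2372.7 = 1.201 × 10^4 ng/mL = 12.0 μg/mL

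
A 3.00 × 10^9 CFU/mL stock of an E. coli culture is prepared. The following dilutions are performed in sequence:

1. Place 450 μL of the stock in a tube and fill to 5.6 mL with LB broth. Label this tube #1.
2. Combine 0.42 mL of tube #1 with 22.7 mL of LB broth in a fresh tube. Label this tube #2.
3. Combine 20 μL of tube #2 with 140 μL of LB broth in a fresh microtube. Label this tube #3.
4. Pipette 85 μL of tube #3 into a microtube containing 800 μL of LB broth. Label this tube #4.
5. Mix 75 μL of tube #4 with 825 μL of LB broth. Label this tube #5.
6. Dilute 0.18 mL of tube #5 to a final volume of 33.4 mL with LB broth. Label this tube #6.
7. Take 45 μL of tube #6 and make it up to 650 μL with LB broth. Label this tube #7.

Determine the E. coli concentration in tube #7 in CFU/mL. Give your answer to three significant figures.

Step 1: 450 μL brought to 5.6 mL → factor 5600/450 = 12.444
Step 2: 0.42 mL + 22.7 mL = 23.12 mL total → factor 23.12/0.42 = 55.048
Step 3: 20 μL + 140 μL = 160 μL total → factor 160/20 = 8
Step 4: 85 μL + 800 μL = 885 μL total → factor 885/85 = 10.412
Step 5: 75 μL + 825 μL = 900 μL total → factor 900/75 = 12
Step 6: 0.18 mL brought to 33.4 mL → factor 33.4/0.18 = 185.56
Step 7: 45 μL brought to 650 μL → factor 650/45 = 14.444
Overall dilution factor = 12.444 × 55.048 × 8 × 10.412 × 12 × 185.56 × 14.444 = 1.8352 × 10^9
Final = 3.00 × 10^9 CFU/mL / 1.8352 × 10^9 = 1.63 CFU/mL

1.63 CFU/mL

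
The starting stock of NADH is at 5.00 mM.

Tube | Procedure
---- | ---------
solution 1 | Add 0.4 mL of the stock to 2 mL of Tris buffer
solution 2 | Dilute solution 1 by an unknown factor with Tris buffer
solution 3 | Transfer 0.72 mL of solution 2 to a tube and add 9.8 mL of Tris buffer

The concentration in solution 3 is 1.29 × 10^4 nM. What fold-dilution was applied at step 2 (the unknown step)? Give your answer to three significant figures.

Step 1: 0.4 mL + 2 mL = 2.4 mL total → factor 2.4/0.4 = 6
Step 2: unknown factor x
Step 3: 0.72 mL + 9.8 mL = 10.52 mL total → factor 10.52/0.72 = 14.611
Product of known-step factors = 87.667
Overall factor = 5.00 mM / (1.29 × 10^4 nM) = 387.6
x = 387.6 / 87.667 = 4.42

4.42-fold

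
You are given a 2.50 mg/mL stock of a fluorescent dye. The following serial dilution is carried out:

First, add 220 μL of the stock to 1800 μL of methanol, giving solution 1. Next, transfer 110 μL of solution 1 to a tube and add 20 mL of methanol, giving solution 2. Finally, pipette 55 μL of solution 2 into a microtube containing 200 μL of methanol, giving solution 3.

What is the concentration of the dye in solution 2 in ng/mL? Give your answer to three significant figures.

1.49 × 10^3 ng/mL

Step 1: 220 μL + 1800 μL = 2020 μL total → factor 2020/220 = 9.1818
Step 2: 110 μL + 20 mL = 20110 μL total → factor 20110/110 = 182.82
Dilution factor through solution 2 = 9.1818 × 182.82 = 1678.6
[solution 2] = 2.50 mg/mL / 1678.6 = 0.001489 mg/mL = 1.49 × 10^3 ng/mL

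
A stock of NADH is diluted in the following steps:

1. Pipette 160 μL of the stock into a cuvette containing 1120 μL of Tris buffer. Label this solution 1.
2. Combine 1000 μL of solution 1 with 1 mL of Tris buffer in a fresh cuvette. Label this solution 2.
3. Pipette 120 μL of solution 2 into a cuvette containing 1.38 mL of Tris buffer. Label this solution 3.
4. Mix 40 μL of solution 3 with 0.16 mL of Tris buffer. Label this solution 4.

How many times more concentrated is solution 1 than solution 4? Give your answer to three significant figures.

125

Step 1: 160 μL + 1120 μL = 1280 μL total → factor 1280/160 = 8
Step 2: 1000 μL + 1 mL = 2000 μL total → factor 2000/1000 = 2
Step 3: 120 μL + 1.38 mL = 1500 μL total → factor 1500/120 = 12.5
Step 4: 40 μL + 0.16 mL = 200 μL total → factor 200/40 = 5
Dilution factor to solution 1 = 8; to solution 4 = 1000
[solution 1]/[solution 4] = (factor to solution 4)/(factor to solution 1) = 1000/8 = 125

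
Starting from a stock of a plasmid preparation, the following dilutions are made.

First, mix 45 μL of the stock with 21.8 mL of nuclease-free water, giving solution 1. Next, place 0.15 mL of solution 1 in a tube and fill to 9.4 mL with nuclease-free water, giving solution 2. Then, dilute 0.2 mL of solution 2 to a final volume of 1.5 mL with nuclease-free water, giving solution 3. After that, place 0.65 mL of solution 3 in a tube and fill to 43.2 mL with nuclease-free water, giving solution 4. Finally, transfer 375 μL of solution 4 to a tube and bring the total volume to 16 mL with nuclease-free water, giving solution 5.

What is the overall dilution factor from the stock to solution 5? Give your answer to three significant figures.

Step 1: 45 μL + 21.8 mL = 21845 μL total → factor 21845/45 = 485.44
Step 2: 0.15 mL brought to 9.4 mL → factor 9.4/0.15 = 62.667
Step 3: 0.2 mL brought to 1.5 mL → factor 1.5/0.2 = 7.5
Step 4: 0.65 mL brought to 43.2 mL → factor 43.2/0.65 = 66.462
Step 5: 375 μL brought to 16 mL → factor 16000/375 = 42.667
Overall dilution factor = 485.44 × 62.667 × 7.5 × 66.462 × 42.667 = 6.4699 × 10^8

6.47 × 10^8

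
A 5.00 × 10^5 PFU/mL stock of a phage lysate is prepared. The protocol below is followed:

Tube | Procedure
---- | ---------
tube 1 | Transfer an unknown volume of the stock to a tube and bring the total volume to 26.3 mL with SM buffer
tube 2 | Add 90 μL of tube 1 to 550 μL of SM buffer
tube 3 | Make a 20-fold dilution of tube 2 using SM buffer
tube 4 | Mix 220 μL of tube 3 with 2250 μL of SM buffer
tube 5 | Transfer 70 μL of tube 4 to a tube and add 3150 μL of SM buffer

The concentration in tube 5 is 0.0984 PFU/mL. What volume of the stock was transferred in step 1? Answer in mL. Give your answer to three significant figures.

0.380 mL

Step 1: v brought to 26.3 mL → factor = 26.3 mL/v
Step 2: 90 μL + 550 μL = 640 μL total → factor 640/90 = 7.1111
Step 3: 20-fold → factor 20
Step 4: 220 μL + 2250 μL = 2470 μL total → factor 2470/220 = 11.227
Step 5: 70 μL + 3150 μL = 3220 μL total → factor 3220/70 = 46
Product of known-step factors = 73451
Overall factor = 5.00 × 10^5 PFU/mL / (0.0984 PFU/mL) = 5.0813 × 10^6
Step-1 factor = 5.0813 × 10^6 / 73451 = 69.179
v = 26.3 mL / 69.179 = 0.380 mL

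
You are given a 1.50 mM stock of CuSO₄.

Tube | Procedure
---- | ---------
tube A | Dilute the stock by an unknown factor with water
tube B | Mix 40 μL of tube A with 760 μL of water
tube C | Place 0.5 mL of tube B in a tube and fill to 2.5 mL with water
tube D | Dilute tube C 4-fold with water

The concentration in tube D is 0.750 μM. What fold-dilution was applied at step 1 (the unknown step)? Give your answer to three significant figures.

5.00-fold

Step 1: unknown factor x
Step 2: 40 μL + 760 μL = 800 μL total → factor 800/40 = 20
Step 3: 0.5 mL brought to 2.5 mL → factor 2.5/0.5 = 5
Step 4: 4-fold → factor 4
Product of known-step factors = 400
Overall factor = 1.50 mM / (0.750 μM) = 2000
x = 2000 / 400 = 5.00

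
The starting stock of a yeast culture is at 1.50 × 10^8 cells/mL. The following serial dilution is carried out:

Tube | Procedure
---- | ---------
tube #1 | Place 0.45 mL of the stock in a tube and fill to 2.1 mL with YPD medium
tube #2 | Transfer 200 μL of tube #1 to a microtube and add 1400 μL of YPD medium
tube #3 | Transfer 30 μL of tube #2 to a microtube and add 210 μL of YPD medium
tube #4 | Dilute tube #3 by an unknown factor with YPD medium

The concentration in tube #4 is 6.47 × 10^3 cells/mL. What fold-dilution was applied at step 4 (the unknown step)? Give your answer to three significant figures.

Step 1: 0.45 mL brought to 2.1 mL → factor 2.1/0.45 = 4.6667
Step 2: 200 μL + 1400 μL = 1600 μL total → factor 1600/200 = 8
Step 3: 30 μL + 210 μL = 240 μL total → factor 240/30 = 8
Step 4: unknown factor x
Product of known-step factors = 298.67
Overall factor = 1.50 × 10^8 cells/mL / (6.47 × 10^3 cells/mL) = 23184
x = 23184 / 298.67 = 77.6

77.6-fold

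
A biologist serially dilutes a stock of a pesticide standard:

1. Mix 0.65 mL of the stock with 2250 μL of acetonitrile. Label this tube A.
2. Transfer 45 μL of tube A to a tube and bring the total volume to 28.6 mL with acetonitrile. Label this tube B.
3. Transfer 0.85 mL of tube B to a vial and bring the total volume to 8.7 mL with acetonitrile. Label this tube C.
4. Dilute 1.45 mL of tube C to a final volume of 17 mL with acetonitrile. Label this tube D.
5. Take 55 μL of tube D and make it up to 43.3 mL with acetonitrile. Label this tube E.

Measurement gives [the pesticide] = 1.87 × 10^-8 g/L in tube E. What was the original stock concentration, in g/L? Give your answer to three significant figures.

5.01 g/L

Step 1: 0.65 mL + 2250 μL = 2.9 mL total → factor 2.9/0.65 = 4.4615
Step 2: 45 μL brought to 28.6 mL → factor 28600/45 = 635.56
Step 3: 0.85 mL brought to 8.7 mL → factor 8.7/0.85 = 10.235
Step 4: 1.45 mL brought to 17 mL → factor 17/1.45 = 11.724
Step 5: 55 μL brought to 43.3 mL → factor 43300/55 = 787.27
Overall dilution factor = 4.4615 × 635.56 × 10.235 × 11.724 × 787.27 = 2.6788 × 10^8
Stock = 1.87 × 10^-8 g/L × 2.6788 × 10^8 = 5.01 g/L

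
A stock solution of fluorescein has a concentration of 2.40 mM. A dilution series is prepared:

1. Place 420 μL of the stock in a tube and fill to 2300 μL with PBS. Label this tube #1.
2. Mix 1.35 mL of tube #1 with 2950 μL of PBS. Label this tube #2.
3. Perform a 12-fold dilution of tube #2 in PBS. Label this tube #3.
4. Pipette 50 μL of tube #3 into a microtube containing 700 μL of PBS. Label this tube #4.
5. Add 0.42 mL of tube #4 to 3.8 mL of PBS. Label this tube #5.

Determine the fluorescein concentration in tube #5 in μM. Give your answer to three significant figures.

Step 1: 420 μL brought to 2300 μL → factor 2300/420 = 5.4762
Step 2: 1.35 mL + 2950 μL = 4.3 mL total → factor 4.3/1.35 = 3.1852
Step 3: 12-fold → factor 12
Step 4: 50 μL + 700 μL = 750 μL total → factor 750/50 = 15
Step 5: 0.42 mL + 3.8 mL = 4.22 mL total → factor 4.22/0.42 = 10.048
Overall dilution factor = 5.4762 × 3.1852 × 12 × 15 × 10.048 = 31546
Final = 2.40 mM / 31546 = 7.608 × 10^-5 mM = 0.0761 μM

0.0761 μM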